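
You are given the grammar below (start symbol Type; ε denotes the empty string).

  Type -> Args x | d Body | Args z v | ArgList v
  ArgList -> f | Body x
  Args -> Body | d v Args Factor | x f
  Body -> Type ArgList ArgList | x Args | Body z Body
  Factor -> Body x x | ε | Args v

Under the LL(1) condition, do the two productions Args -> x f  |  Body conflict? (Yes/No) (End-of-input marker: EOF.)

Yes

FIRST(x f) = { x } and FIRST(Body) = { d, f, x }.
Both contain x, so the two alternatives are not disjoint — LL(1) conflict.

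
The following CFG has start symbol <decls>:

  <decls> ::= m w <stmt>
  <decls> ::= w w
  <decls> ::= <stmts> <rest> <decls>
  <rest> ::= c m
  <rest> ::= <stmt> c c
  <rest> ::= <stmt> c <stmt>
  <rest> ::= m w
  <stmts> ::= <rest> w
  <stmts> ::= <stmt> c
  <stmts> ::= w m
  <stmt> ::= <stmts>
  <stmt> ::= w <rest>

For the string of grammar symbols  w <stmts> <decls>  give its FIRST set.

w is a terminal; add {w} and stop.

{ w }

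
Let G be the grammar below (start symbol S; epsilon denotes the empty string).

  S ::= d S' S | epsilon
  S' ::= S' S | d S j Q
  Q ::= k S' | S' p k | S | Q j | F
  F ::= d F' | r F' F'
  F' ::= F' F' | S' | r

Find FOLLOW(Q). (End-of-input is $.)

In S' ::= d S j Q: Q is at the end, add FOLLOW(S') = { $, d, j, p, r }.
In Q ::= Q j: add FIRST(j) = { j }.
Union: FOLLOW(Q) = { $, d, j, p, r }.

{ $, d, j, p, r }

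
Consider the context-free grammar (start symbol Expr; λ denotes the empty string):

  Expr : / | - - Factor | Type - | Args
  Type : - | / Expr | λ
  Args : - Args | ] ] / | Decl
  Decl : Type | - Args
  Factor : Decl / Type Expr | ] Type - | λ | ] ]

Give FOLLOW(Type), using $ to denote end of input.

In Expr : Type -: add FIRST(-) = { - }.
In Decl : Type: Type is at the end, add FOLLOW(Decl) = { $, -, /, ] }.
In Factor : Decl / Type Expr: add FIRST(Expr)\{λ} = { -, /, ] }.
  Since Expr is nullable, also add FOLLOW(Factor) = { $, -, /, ] }.
In Factor : ] Type -: add FIRST(-) = { - }.
Union: FOLLOW(Type) = { $, -, /, ] }.

{ $, -, /, ] }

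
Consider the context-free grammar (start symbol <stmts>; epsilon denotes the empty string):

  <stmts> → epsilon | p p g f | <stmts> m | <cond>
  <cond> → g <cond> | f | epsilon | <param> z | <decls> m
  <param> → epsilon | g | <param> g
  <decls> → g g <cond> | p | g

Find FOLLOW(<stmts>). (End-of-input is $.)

{ $, m }

<stmts> is the start symbol, so $ ∈ FOLLOW(<stmts>).
In <stmts> → <stmts> m: add FIRST(m) = { m }.
Union: FOLLOW(<stmts>) = { $, m }.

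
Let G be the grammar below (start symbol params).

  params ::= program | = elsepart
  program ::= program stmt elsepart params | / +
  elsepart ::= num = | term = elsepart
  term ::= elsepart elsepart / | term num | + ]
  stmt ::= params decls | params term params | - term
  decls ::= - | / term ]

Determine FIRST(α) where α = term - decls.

Add FIRST(term) = { +, num }; term is not nullable, stop.

{ +, num }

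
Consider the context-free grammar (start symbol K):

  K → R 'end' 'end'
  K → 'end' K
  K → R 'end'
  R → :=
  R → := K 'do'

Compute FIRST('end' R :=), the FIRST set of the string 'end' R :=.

{ 'end' }

'end' is a terminal; add {'end'} and stop.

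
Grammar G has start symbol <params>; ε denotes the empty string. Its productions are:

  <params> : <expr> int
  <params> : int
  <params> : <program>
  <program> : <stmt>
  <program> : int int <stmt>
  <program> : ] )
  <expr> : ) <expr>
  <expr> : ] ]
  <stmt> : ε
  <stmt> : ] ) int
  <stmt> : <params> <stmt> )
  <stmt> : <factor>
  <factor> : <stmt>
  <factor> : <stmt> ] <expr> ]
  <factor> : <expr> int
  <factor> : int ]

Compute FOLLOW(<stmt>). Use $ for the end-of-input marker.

In <program> : <stmt>: <stmt> is at the end, add FOLLOW(<program>) = { $, ), ], int }.
In <program> : int int <stmt>: <stmt> is at the end, add FOLLOW(<program>) = { $, ), ], int }.
In <stmt> : <params> <stmt> ): add FIRST()) = { ) }.
In <factor> : <stmt>: <stmt> is at the end, add FOLLOW(<factor>) = { $, ), ], int }.
In <factor> : <stmt> ] <expr> ]: add FIRST(] <expr> ]) = { ] }.
Union: FOLLOW(<stmt>) = { $, ), ], int }.

{ $, ), ], int }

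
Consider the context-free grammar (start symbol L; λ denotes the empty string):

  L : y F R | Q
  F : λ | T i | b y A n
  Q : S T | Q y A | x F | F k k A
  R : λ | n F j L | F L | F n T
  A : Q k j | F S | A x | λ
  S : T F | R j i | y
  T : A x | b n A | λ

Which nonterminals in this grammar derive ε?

{ A, F, L, Q, R, S, T }

Directly nullable (have an λ-production): F, R, A, T.
S : T F with every symbol nullable, so S is nullable.
Q : S T with every symbol nullable, so Q is nullable.
L : Q with every symbol nullable, so L is nullable.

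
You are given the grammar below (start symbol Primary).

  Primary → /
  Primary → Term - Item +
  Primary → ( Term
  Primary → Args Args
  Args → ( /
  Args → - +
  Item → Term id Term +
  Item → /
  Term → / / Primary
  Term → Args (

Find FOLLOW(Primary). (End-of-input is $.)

Primary is the start symbol, so $ ∈ FOLLOW(Primary).
In Term → / / Primary: Primary is at the end, add FOLLOW(Term) = { $, +, -, id }.
Union: FOLLOW(Primary) = { $, +, -, id }.

{ $, +, -, id }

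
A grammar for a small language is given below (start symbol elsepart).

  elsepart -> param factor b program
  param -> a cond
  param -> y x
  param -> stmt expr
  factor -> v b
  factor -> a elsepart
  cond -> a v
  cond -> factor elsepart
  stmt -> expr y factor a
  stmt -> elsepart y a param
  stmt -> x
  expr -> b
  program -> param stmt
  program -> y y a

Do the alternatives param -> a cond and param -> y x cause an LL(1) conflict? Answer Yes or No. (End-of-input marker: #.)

FIRST(a cond) = { a } and FIRST(y x) = { y }.
The FIRST sets are disjoint and neither alternative is nullable — no conflict.

No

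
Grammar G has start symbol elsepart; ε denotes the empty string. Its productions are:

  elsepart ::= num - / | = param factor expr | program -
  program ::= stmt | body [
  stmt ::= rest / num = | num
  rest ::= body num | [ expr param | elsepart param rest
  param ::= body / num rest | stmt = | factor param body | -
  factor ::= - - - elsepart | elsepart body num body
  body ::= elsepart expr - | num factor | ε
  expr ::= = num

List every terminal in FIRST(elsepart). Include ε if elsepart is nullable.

{ =, [, num }

elsepart ::= num - / contributes {num}.
elsepart ::= = param factor expr contributes {=}.
From elsepart ::= program -: add FIRST(program) = { =, [, num }.
Union: FIRST(elsepart) = { =, [, num }.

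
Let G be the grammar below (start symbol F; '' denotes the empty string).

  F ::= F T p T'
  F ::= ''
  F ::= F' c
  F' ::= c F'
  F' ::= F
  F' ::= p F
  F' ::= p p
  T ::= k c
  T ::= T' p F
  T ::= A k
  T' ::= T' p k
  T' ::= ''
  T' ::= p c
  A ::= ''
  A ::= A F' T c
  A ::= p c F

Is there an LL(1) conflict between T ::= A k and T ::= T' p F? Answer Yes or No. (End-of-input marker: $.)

FIRST(A k) = { c, k, p } and FIRST(T' p F) = { p }.
Both contain p, so the two alternatives are not disjoint — LL(1) conflict.

Yes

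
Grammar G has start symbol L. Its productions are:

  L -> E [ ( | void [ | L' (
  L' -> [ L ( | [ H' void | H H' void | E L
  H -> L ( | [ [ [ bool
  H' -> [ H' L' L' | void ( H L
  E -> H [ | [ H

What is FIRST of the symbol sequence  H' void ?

{ [, void }

Add FIRST(H') = { [, void }; H' is not nullable, stop.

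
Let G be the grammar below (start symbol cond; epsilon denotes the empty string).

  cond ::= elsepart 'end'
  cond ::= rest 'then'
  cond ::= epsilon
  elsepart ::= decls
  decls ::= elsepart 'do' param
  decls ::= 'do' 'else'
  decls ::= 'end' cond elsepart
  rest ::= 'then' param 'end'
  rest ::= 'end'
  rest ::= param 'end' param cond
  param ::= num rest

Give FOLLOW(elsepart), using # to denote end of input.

{ 'do', 'end' }

In cond ::= elsepart 'end': add FIRST('end') = { 'end' }.
In decls ::= elsepart 'do' param: add FIRST('do' param) = { 'do' }.
In decls ::= 'end' cond elsepart: elsepart is at the end, add FOLLOW(decls) = { 'do', 'end' }.
Union: FOLLOW(elsepart) = { 'do', 'end' }.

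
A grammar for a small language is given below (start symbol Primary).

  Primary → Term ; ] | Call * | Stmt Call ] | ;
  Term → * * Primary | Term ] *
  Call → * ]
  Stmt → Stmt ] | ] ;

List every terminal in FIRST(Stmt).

From Stmt → Stmt ]: add FIRST(Stmt) = { ] }.
Stmt → ] ; contributes {]}.
Union: FIRST(Stmt) = { ] }.

{ ] }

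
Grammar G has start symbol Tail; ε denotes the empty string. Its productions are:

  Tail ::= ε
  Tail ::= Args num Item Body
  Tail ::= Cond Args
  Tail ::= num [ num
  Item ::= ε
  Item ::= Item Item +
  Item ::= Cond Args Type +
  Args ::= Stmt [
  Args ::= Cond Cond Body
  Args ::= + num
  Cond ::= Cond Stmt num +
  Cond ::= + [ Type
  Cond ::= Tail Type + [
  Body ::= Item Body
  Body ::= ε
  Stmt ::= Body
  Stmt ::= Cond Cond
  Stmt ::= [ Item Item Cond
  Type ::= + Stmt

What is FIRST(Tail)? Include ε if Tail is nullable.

{ +, [, num, ε }

Tail ::= ε contributes ε.
From Tail ::= Args num Item Body: add FIRST(Args) = { +, [, num }.
From Tail ::= Cond Args: add FIRST(Cond) = { +, [, num }.
Tail ::= num [ num contributes {num}.
Union: FIRST(Tail) = { +, [, num, ε }.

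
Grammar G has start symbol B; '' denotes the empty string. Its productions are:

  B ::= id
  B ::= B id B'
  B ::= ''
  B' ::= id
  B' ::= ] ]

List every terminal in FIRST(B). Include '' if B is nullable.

B ::= id contributes {id}.
From B ::= B id B': B nullable, take FIRST(B) ∪ {id} = { id }.
B ::= '' contributes ''.
Union: FIRST(B) = { id, '' }.

{ id, '' }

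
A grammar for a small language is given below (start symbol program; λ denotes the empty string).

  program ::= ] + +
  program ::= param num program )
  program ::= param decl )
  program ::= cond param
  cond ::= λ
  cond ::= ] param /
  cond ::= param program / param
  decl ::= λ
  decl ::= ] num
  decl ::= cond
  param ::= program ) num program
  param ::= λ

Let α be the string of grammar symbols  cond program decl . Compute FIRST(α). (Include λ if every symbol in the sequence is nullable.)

{ ), /, ], num, λ }

Add FIRST(cond)\{λ} = { ), /, ], num }; cond is nullable, continue.
Add FIRST(program)\{λ} = { ), /, ], num }; program is nullable, continue.
Add FIRST(decl)\{λ} = { ), /, ], num }; decl is nullable, continue.
Every symbol is nullable, so include λ.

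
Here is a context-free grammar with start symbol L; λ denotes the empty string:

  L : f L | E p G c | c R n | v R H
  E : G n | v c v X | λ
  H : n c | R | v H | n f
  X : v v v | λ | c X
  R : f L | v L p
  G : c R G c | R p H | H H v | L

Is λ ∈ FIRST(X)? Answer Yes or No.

Yes

X has an λ-production, so X ⇒ λ.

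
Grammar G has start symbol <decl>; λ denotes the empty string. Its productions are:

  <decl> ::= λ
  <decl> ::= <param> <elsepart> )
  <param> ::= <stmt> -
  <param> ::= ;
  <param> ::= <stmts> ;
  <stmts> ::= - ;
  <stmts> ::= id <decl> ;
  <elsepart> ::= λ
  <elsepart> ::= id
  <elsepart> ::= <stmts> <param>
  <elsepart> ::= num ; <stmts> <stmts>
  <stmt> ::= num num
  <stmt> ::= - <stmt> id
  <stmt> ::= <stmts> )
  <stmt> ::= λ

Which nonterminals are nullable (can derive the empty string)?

Directly nullable (have an λ-production): <decl>, <elsepart>, <stmt>.
No other nonterminal has a production whose RHS symbols are all nullable.

{ <decl>, <elsepart>, <stmt> }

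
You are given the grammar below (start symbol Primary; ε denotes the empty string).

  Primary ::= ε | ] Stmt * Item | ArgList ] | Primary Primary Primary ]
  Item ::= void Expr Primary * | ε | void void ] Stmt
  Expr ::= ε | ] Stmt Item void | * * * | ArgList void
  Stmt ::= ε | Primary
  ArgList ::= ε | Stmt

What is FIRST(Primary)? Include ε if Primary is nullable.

{ ], ε }

Primary ::= ε contributes ε.
Primary ::= ] Stmt * Item contributes {]}.
From Primary ::= ArgList ]: ArgList nullable, take FIRST(ArgList) ∪ {]} = { ] }.
From Primary ::= Primary Primary Primary ]: Primary, Primary, Primary nullable, take FIRST(Primary) ∪ FIRST(Primary) ∪ FIRST(Primary) ∪ {]} = { ] }.
Union: FIRST(Primary) = { ], ε }.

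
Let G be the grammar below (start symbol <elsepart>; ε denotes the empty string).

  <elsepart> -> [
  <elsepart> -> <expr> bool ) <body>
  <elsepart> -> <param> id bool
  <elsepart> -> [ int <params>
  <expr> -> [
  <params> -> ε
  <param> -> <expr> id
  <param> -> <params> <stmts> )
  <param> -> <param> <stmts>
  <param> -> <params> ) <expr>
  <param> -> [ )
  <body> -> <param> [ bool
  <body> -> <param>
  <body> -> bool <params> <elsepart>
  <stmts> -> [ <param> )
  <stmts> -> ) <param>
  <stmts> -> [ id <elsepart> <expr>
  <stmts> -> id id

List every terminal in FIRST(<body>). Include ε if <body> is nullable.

{ ), [, bool, id }

From <body> -> <param> [ bool: add FIRST(<param>) = { ), [, id }.
From <body> -> <param>: add FIRST(<param>) = { ), [, id }.
<body> -> bool <params> <elsepart> contributes {bool}.
Union: FIRST(<body>) = { ), [, bool, id }.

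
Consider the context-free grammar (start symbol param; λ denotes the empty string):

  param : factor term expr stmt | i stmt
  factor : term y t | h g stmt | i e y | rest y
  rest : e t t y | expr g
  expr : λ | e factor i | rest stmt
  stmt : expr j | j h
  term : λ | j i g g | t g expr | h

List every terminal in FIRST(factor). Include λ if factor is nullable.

{ e, g, h, i, j, t, y }

From factor : term y t: term nullable, take FIRST(term) ∪ {y} = { h, j, t, y }.
factor : h g stmt contributes {h}.
factor : i e y contributes {i}.
From factor : rest y: add FIRST(rest) = { e, g }.
Union: FIRST(factor) = { e, g, h, i, j, t, y }.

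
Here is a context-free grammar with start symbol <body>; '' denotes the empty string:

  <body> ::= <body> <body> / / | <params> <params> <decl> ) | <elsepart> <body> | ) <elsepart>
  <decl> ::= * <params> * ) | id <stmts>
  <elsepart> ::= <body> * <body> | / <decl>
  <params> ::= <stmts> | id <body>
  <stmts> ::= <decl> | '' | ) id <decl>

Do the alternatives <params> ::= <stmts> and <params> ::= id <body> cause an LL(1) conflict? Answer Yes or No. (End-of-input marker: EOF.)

Yes

FIRST(<stmts>) = { ), *, id, '' } and FIRST(id <body>) = { id }.
Both contain id, so the two alternatives are not disjoint — LL(1) conflict.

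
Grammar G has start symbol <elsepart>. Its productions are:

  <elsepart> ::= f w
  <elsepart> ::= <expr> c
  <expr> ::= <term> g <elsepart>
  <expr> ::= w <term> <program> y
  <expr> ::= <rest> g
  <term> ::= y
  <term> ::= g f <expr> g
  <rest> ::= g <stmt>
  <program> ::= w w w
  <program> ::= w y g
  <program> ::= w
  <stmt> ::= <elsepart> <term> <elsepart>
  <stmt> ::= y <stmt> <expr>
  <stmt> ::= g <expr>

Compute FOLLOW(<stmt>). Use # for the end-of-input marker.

{ g, w, y }

In <rest> ::= g <stmt>: <stmt> is at the end, add FOLLOW(<rest>) = { g }.
In <stmt> ::= y <stmt> <expr>: add FIRST(<expr>) = { g, w, y }.
Union: FOLLOW(<stmt>) = { g, w, y }.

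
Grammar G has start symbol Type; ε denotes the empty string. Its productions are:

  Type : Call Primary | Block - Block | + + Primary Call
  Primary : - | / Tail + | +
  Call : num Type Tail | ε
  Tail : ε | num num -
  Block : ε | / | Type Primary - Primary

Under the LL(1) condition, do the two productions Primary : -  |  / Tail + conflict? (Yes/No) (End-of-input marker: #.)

FIRST(-) = { - } and FIRST(/ Tail +) = { / }.
The FIRST sets are disjoint and neither alternative is nullable — no conflict.

No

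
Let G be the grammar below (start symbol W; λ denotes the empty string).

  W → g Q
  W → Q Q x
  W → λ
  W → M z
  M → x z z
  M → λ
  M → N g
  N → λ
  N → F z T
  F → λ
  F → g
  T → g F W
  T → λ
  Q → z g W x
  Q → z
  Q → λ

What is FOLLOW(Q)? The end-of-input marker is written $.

In W → g Q: Q is at the end, add FOLLOW(W) = { $, g, x }.
In W → Q Q x: add FIRST(Q x) = { x, z }.
In W → Q Q x: add FIRST(x) = { x }.
Union: FOLLOW(Q) = { $, g, x, z }.

{ $, g, x, z }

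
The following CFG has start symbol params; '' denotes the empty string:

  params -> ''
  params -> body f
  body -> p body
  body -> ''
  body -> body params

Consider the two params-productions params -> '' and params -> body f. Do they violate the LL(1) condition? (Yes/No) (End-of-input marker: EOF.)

FIRST('') = { '' } and FIRST(body f) = { f, p }.
The first alternative is nullable and FOLLOW(params) = { EOF, f, p } shares f with FIRST of the second — conflict.

Yes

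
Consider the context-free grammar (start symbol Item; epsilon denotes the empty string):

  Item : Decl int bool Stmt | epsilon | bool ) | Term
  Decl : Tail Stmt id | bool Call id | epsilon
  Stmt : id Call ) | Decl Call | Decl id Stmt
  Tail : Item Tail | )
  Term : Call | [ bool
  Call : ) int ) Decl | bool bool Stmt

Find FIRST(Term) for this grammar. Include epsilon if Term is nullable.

{ ), [, bool }

From Term : Call: add FIRST(Call) = { ), bool }.
Term : [ bool contributes {[}.
Union: FIRST(Term) = { ), [, bool }.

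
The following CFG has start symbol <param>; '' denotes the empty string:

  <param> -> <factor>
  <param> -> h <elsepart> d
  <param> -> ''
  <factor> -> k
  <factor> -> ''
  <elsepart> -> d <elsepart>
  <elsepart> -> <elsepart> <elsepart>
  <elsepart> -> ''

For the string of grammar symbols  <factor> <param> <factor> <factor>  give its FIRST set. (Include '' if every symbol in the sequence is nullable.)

{ h, k, '' }

Add FIRST(<factor>)\{''} = { k }; <factor> is nullable, continue.
Add FIRST(<param>)\{''} = { h, k }; <param> is nullable, continue.
Add FIRST(<factor>)\{''} = { k }; <factor> is nullable, continue.
Add FIRST(<factor>)\{''} = { k }; <factor> is nullable, continue.
Every symbol is nullable, so include ''.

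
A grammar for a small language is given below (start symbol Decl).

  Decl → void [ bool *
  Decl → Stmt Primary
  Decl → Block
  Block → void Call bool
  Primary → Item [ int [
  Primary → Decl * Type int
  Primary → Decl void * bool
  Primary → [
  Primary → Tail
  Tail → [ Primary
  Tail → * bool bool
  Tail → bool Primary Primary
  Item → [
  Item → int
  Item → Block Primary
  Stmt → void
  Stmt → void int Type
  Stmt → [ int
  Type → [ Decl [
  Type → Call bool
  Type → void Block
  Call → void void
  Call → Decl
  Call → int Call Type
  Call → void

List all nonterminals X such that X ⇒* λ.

{ } (none)

No nonterminal has an empty production or an RHS whose symbols are all nullable.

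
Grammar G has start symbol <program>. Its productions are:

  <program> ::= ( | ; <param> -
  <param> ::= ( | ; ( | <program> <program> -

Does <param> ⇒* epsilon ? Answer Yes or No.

No

No nonterminal in this grammar is nullable.
No production of <param> has an RHS whose symbols are all nullable, so <param> is not nullable.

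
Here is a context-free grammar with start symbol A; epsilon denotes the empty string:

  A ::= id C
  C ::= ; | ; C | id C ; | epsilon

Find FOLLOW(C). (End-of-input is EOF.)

In A ::= id C: C is at the end, add FOLLOW(A) = { EOF }.
In C ::= ; C: C is at the end, add FOLLOW(C) = { EOF, ; }.
In C ::= id C ;: add FIRST(;) = { ; }.
Union: FOLLOW(C) = { EOF, ; }.

{ EOF, ; }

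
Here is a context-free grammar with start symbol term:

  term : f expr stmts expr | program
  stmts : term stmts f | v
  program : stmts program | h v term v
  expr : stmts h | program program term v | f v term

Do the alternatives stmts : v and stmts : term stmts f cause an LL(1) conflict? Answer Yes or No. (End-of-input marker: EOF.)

FIRST(v) = { v } and FIRST(term stmts f) = { f, h, v }.
Both contain v, so the two alternatives are not disjoint — LL(1) conflict.

Yes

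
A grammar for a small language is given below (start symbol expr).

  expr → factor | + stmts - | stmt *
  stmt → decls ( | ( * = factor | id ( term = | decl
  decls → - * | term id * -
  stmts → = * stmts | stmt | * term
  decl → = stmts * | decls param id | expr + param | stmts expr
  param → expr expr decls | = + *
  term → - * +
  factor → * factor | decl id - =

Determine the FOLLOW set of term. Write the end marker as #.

{ (, *, +, -, =, id }

In stmt → id ( term =: add FIRST(=) = { = }.
In decls → term id * -: add FIRST(id * -) = { id }.
In stmts → * term: term is at the end, add FOLLOW(stmts) = { (, *, +, -, =, id }.
Union: FOLLOW(term) = { (, *, +, -, =, id }.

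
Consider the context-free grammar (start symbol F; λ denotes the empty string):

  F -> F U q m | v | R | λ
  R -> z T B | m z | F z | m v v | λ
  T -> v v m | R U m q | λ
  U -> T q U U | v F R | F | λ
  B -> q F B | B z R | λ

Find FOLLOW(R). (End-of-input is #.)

In F -> R: R is at the end, add FOLLOW(F) = { #, m, q, v, z }.
In T -> R U m q: add FIRST(U m q) = { m, q, v, z }.
In U -> v F R: R is at the end, add FOLLOW(U) = { m, q, v, z }.
In B -> B z R: R is at the end, add FOLLOW(B) = { #, m, q, v, z }.
Union: FOLLOW(R) = { #, m, q, v, z }.

{ #, m, q, v, z }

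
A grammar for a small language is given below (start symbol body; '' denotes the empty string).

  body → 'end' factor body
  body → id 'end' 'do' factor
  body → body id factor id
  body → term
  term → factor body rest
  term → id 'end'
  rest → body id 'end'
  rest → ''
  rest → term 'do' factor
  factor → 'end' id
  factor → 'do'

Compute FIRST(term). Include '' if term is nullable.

From term → factor body rest: add FIRST(factor) = { 'do', 'end' }.
term → id 'end' contributes {id}.
Union: FIRST(term) = { 'do', 'end', id }.

{ 'do', 'end', id }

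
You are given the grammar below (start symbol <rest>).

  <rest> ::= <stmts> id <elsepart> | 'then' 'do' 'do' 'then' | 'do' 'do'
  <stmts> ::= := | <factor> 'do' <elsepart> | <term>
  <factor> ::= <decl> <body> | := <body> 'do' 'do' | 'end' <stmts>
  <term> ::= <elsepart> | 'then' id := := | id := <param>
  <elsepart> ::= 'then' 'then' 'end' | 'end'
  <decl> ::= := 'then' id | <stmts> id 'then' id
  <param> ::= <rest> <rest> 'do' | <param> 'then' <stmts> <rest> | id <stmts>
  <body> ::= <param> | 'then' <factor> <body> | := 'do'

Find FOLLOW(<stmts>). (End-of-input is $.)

In <rest> ::= <stmts> id <elsepart>: add FIRST(id <elsepart>) = { id }.
In <factor> ::= 'end' <stmts>: <stmts> is at the end, add FOLLOW(<factor>) = { 'do', 'end', 'then', :=, id }.
In <decl> ::= <stmts> id 'then' id: add FIRST(id 'then' id) = { id }.
In <param> ::= <param> 'then' <stmts> <rest>: add FIRST(<rest>) = { 'do', 'end', 'then', :=, id }.
In <param> ::= id <stmts>: <stmts> is at the end, add FOLLOW(<param>) = { 'do', 'end', 'then', :=, id }.
Union: FOLLOW(<stmts>) = { 'do', 'end', 'then', :=, id }.

{ 'do', 'end', 'then', :=, id }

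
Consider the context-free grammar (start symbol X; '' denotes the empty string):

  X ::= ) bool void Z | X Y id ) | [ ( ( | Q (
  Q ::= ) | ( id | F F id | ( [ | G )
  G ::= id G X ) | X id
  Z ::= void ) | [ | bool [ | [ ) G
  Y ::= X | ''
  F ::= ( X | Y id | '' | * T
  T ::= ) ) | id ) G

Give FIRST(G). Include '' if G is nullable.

{ (, ), *, [, id }

G ::= id G X ) contributes {id}.
From G ::= X id: add FIRST(X) = { (, ), *, [, id }.
Union: FIRST(G) = { (, ), *, [, id }.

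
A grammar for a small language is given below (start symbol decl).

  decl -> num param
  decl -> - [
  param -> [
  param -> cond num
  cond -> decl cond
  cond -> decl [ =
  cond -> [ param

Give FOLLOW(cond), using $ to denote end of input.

{ num }

In param -> cond num: add FIRST(num) = { num }.
In cond -> decl cond: cond is at the end, add FOLLOW(cond) = { num }.
Union: FOLLOW(cond) = { num }.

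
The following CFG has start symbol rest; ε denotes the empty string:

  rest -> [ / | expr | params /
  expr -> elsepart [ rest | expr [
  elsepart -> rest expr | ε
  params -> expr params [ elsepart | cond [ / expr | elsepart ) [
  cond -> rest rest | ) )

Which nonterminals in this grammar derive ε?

{ elsepart }

Directly nullable (have an ε-production): elsepart.
No other nonterminal has a production whose RHS symbols are all nullable.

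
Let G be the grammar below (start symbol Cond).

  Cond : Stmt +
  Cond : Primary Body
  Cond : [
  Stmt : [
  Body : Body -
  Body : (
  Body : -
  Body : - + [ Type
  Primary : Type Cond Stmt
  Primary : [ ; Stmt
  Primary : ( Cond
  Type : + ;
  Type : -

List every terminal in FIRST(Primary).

{ (, +, -, [ }

From Primary : Type Cond Stmt: add FIRST(Type) = { +, - }.
Primary : [ ; Stmt contributes {[}.
Primary : ( Cond contributes {(}.
Union: FIRST(Primary) = { (, +, -, [ }.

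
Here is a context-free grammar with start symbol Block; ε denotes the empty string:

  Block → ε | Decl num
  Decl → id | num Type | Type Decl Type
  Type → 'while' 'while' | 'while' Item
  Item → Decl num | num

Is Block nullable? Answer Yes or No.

Yes

Block has an ε-production, so Block ⇒ ε.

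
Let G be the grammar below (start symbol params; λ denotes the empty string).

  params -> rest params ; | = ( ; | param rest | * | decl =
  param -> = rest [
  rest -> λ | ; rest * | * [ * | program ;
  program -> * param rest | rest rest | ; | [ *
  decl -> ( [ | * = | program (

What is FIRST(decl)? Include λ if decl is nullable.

{ (, *, ;, [ }

decl -> ( [ contributes {(}.
decl -> * = contributes {*}.
From decl -> program (: program nullable, take FIRST(program) ∪ {(} = { (, *, ;, [ }.
Union: FIRST(decl) = { (, *, ;, [ }.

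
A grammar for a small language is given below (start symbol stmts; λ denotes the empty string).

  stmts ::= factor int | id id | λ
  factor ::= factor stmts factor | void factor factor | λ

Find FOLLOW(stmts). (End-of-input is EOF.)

{ EOF, id, int, void }

stmts is the start symbol, so EOF ∈ FOLLOW(stmts).
In factor ::= factor stmts factor: add FIRST(factor)\{λ} = { id, int, void }.
  Since factor is nullable, also add FOLLOW(factor) = { id, int, void }.
Union: FOLLOW(stmts) = { EOF, id, int, void }.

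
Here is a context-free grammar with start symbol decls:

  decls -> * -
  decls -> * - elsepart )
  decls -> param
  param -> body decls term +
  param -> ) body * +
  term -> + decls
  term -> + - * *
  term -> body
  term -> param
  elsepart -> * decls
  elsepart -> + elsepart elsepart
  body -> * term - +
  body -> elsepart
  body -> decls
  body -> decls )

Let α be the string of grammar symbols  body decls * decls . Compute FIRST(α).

Add FIRST(body) = { ), *, + }; body is not nullable, stop.

{ ), *, + }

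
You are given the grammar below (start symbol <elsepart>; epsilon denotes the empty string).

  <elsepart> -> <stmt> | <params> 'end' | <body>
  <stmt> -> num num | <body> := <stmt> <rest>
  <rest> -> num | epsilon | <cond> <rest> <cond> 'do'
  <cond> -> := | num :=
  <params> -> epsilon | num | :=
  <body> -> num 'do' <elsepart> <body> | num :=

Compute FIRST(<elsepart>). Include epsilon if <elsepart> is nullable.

{ 'end', :=, num }

From <elsepart> -> <stmt>: add FIRST(<stmt>) = { num }.
From <elsepart> -> <params> 'end': <params> nullable, take FIRST(<params>) ∪ {'end'} = { 'end', :=, num }.
From <elsepart> -> <body>: add FIRST(<body>) = { num }.
Union: FIRST(<elsepart>) = { 'end', :=, num }.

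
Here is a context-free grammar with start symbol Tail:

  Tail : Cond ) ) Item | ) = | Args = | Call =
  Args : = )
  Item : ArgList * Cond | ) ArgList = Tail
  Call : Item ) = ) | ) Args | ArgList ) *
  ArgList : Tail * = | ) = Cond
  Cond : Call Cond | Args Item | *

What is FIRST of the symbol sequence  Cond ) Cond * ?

Add FIRST(Cond) = { ), *, = }; Cond is not nullable, stop.

{ ), *, = }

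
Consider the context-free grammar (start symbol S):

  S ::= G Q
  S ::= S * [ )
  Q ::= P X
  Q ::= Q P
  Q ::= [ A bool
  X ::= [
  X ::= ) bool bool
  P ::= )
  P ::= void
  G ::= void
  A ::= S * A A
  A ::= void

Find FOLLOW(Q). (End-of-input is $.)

{ $, ), *, void }

In S ::= G Q: Q is at the end, add FOLLOW(S) = { $, * }.
In Q ::= Q P: add FIRST(P) = { ), void }.
Union: FOLLOW(Q) = { $, ), *, void }.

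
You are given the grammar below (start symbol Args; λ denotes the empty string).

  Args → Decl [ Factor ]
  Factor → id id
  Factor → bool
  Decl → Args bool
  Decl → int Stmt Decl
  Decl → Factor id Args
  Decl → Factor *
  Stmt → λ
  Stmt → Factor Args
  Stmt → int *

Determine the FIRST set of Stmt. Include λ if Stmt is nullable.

Stmt → λ contributes λ.
From Stmt → Factor Args: add FIRST(Factor) = { bool, id }.
Stmt → int * contributes {int}.
Union: FIRST(Stmt) = { bool, id, int, λ }.

{ bool, id, int, λ }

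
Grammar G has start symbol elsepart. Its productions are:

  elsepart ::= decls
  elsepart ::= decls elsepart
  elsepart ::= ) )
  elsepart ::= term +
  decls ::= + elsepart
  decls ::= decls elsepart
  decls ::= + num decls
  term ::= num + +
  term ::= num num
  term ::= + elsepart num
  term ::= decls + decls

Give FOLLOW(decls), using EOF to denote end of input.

{ EOF, ), +, num }

In elsepart ::= decls: decls is at the end, add FOLLOW(elsepart) = { EOF, ), +, num }.
In elsepart ::= decls elsepart: add FIRST(elsepart) = { ), +, num }.
In decls ::= decls elsepart: add FIRST(elsepart) = { ), +, num }.
In decls ::= + num decls: decls is at the end, add FOLLOW(decls) = { EOF, ), +, num }.
In term ::= decls + decls: add FIRST(+ decls) = { + }.
In term ::= decls + decls: decls is at the end, add FOLLOW(term) = { + }.
Union: FOLLOW(decls) = { EOF, ), +, num }.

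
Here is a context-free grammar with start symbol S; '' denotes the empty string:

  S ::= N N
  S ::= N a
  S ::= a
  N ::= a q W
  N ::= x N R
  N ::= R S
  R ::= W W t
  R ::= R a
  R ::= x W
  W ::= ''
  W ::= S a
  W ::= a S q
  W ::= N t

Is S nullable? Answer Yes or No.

No

Nullable nonterminals: W.
No production of S has an RHS whose symbols are all nullable, so S is not nullable.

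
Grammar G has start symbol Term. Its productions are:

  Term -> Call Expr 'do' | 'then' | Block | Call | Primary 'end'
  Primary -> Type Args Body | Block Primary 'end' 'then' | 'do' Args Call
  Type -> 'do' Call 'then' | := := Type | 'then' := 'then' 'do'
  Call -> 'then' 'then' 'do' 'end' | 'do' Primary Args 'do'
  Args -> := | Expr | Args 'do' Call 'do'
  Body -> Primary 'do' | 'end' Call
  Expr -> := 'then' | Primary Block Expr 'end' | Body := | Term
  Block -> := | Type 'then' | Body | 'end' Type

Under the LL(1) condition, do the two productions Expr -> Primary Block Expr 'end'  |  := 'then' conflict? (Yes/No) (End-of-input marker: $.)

FIRST(Primary Block Expr 'end') = { 'do', 'end', 'then', := } and FIRST(:= 'then') = { := }.
Both contain :=, so the two alternatives are not disjoint — LL(1) conflict.

Yes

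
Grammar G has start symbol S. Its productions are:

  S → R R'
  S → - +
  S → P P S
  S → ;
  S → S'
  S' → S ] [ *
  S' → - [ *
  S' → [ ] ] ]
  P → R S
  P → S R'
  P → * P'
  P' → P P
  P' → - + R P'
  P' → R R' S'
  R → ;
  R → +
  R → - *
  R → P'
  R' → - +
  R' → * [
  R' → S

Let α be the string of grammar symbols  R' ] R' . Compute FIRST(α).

Add FIRST(R') = { *, +, -, ;, [ }; R' is not nullable, stop.

{ *, +, -, ;, [ }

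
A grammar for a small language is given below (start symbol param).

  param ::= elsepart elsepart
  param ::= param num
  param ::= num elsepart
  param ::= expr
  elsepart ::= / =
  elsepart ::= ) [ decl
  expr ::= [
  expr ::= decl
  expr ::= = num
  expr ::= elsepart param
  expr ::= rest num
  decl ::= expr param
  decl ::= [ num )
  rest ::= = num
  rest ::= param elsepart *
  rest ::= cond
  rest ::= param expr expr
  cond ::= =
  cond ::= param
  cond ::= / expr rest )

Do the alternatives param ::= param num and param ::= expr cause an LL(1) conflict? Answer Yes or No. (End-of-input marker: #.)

FIRST(param num) = { ), /, =, [, num } and FIRST(expr) = { ), /, =, [, num }.
Both contain ), so the two alternatives are not disjoint — LL(1) conflict.

Yes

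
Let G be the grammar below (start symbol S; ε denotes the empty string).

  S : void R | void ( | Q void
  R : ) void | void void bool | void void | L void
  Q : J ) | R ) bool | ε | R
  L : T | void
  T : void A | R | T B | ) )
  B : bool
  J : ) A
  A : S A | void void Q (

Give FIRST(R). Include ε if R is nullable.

{ ), void }

R : ) void contributes {)}.
R : void void bool contributes {void}.
R : void void contributes {void}.
From R : L void: add FIRST(L) = { ), void }.
Union: FIRST(R) = { ), void }.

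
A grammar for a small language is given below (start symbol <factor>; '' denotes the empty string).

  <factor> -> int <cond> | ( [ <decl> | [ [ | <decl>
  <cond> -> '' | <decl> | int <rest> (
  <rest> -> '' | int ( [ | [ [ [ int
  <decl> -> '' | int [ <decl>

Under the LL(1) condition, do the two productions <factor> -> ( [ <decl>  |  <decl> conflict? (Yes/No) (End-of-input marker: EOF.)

No

FIRST(( [ <decl>) = { ( } and FIRST(<decl>) = { int, '' }.
The second is nullable but FOLLOW(<factor>) = { EOF } is disjoint from FIRST of the first.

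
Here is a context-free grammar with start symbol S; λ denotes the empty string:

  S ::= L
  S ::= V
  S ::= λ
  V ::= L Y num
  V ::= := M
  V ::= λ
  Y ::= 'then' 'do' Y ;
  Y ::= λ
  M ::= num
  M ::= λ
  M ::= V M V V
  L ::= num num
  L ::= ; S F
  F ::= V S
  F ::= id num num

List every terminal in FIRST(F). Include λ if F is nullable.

{ :=, ;, id, num, λ }

From F ::= V S: V, S nullable, take FIRST(V) ∪ FIRST(S) = { :=, ;, num }; also λ since the whole RHS is nullable.
F ::= id num num contributes {id}.
Union: FIRST(F) = { :=, ;, id, num, λ }.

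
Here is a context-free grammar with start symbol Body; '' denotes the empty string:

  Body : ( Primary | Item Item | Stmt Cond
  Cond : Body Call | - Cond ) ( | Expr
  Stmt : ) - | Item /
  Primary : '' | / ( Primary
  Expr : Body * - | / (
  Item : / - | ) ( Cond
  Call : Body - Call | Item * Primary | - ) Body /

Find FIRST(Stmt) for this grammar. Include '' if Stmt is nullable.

Stmt : ) - contributes {)}.
From Stmt : Item /: add FIRST(Item) = { ), / }.
Union: FIRST(Stmt) = { ), / }.

{ ), / }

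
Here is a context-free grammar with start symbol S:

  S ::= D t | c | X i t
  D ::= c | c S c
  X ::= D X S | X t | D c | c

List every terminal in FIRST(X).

{ c }

From X ::= D X S: add FIRST(D) = { c }.
From X ::= X t: add FIRST(X) = { c }.
From X ::= D c: add FIRST(D) = { c }.
X ::= c contributes {c}.
Union: FIRST(X) = { c }.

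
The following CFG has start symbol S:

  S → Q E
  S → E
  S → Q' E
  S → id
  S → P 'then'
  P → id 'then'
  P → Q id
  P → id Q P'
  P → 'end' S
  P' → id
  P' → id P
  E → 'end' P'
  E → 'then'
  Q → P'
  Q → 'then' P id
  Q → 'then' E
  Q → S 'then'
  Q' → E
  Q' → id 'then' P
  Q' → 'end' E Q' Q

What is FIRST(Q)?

{ 'end', 'then', id }

From Q → P': add FIRST(P') = { id }.
Q → 'then' P id contributes {'then'}.
Q → 'then' E contributes {'then'}.
From Q → S 'then': add FIRST(S) = { 'end', 'then', id }.
Union: FIRST(Q) = { 'end', 'then', id }.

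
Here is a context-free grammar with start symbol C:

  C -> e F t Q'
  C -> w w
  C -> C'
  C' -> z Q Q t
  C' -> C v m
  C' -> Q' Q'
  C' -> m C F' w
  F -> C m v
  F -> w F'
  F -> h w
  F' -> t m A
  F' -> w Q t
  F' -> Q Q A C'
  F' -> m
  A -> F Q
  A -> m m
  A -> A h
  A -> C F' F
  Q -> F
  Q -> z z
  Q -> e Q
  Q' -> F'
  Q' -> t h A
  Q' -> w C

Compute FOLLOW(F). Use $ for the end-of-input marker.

{ $, e, h, m, t, v, w, z }

In C -> e F t Q': add FIRST(t Q') = { t }.
In A -> F Q: add FIRST(Q) = { e, h, m, t, w, z }.
In A -> C F' F: F is at the end, add FOLLOW(A) = { $, e, h, m, t, v, w, z }.
In Q -> F: F is at the end, add FOLLOW(Q) = { $, e, h, m, t, v, w, z }.
Union: FOLLOW(F) = { $, e, h, m, t, v, w, z }.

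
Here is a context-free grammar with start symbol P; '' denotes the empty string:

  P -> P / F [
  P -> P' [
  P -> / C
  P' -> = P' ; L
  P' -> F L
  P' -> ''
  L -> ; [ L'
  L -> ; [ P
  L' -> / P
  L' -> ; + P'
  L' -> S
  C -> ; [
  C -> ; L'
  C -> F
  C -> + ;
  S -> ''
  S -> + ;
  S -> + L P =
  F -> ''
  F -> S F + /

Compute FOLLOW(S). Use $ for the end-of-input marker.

{ $, +, /, ;, =, [ }

In L' -> S: S is at the end, add FOLLOW(L') = { $, +, /, ;, =, [ }.
In F -> S F + /: add FIRST(F + /) = { + }.
Union: FOLLOW(S) = { $, +, /, ;, =, [ }.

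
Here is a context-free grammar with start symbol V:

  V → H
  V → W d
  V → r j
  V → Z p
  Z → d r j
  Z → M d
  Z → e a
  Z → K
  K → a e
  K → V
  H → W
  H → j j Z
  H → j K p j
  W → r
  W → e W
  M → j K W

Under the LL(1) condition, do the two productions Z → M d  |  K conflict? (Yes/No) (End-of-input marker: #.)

Yes

FIRST(M d) = { j } and FIRST(K) = { a, d, e, j, r }.
Both contain j, so the two alternatives are not disjoint — LL(1) conflict.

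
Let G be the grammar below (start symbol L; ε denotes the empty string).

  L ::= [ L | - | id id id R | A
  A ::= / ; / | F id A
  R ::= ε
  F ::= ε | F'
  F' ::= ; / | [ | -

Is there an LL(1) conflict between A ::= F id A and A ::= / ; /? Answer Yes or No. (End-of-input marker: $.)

No

FIRST(F id A) = { -, ;, [, id } and FIRST(/ ; /) = { / }.
The FIRST sets are disjoint and neither alternative is nullable — no conflict.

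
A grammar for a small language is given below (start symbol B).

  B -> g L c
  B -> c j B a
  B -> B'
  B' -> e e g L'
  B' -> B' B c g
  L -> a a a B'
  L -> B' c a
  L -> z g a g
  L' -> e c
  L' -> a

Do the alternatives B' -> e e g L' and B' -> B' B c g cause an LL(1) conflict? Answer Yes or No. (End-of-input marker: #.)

FIRST(e e g L') = { e } and FIRST(B' B c g) = { e }.
Both contain e, so the two alternatives are not disjoint — LL(1) conflict.

Yes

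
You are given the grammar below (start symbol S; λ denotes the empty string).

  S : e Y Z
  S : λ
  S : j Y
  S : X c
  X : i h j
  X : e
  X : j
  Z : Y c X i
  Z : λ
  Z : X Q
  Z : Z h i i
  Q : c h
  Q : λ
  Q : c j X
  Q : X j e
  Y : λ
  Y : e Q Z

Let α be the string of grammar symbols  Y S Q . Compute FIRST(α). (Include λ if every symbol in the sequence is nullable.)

{ c, e, i, j, λ }

Add FIRST(Y)\{λ} = { e }; Y is nullable, continue.
Add FIRST(S)\{λ} = { e, i, j }; S is nullable, continue.
Add FIRST(Q)\{λ} = { c, e, i, j }; Q is nullable, continue.
Every symbol is nullable, so include λ.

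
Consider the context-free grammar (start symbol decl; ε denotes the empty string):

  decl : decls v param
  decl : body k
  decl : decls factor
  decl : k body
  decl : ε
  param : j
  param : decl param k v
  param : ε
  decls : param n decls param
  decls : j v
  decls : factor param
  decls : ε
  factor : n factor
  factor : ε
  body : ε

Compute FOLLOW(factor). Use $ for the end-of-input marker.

In decl : decls factor: factor is at the end, add FOLLOW(decl) = { $, j, k, n, v }.
In decls : factor param: add FIRST(param)\{ε} = { j, k, n, v }.
  Since param is nullable, also add FOLLOW(decls) = { $, j, k, n, v }.
In factor : n factor: factor is at the end, add FOLLOW(factor) = { $, j, k, n, v }.
Union: FOLLOW(factor) = { $, j, k, n, v }.

{ $, j, k, n, v }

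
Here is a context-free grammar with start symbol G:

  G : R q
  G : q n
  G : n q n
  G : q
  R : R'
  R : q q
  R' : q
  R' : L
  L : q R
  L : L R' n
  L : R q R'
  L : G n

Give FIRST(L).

{ n, q }

L : q R contributes {q}.
From L : L R' n: add FIRST(L) = { n, q }.
From L : R q R': add FIRST(R) = { n, q }.
From L : G n: add FIRST(G) = { n, q }.
Union: FIRST(L) = { n, q }.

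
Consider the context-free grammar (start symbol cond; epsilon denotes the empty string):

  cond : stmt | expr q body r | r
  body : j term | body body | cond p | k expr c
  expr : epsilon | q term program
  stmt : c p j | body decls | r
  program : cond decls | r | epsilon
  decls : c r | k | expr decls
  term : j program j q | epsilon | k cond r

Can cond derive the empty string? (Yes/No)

Nullable nonterminals: expr, program, term.
No production of cond has an RHS whose symbols are all nullable, so cond is not nullable.

No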